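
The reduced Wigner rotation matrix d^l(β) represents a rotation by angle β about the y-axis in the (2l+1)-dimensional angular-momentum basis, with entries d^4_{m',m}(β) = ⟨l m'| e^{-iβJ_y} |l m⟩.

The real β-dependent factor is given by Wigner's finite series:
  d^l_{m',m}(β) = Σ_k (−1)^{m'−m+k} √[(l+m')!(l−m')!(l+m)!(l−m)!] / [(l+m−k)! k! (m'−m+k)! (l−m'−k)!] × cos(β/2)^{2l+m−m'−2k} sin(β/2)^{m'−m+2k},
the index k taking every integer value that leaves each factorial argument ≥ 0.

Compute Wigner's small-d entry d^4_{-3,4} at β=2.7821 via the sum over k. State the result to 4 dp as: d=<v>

d=0.4513

d^4_{-3,4}(β=2.7821) via Wigner's sum:
With c≡cos(β/2)=0.178780 and s≡sin(β/2)=0.983889, N=[1·5040·40320·1]^{1/2}=14255.272709
k∈{7} keeps every argument non-negative
  k=7: (−1)^0·14255.2727/(5040)·0.1788^1·0.9839^7 = +0.451322
d^4_{-3,4}(2.7821) = +0.451322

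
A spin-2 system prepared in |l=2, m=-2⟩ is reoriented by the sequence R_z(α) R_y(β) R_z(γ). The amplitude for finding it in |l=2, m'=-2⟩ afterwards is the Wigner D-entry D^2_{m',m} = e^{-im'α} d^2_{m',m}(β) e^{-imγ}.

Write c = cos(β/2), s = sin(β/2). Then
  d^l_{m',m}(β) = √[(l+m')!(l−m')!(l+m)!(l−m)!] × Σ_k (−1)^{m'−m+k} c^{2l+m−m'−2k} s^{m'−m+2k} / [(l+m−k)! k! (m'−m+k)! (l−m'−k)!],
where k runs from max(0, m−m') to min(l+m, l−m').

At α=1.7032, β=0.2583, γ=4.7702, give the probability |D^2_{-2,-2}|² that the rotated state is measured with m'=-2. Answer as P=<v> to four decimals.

P=0.9353

First d^2_{-2,-2}(β=0.2583), then the phase factors e^{-i(-2)α} and e^{-i(-2)γ}:
c=cos(0.2583/2)=0.991672, s=sin(0.2583/2)=0.128791; N=√[1·24·1·24]=24.000000
k∈{0} keeps every argument non-negative
  k=0: (−1)^0·24.0000/(24)·0.9917^4·0.1288^0 = +0.967101
d^2_{-2,-2}(0.2583) = +0.967101
|D^2_{-2,-2}|² = |d^2_{-2,-2}(β)|² = (+0.967101)² = 0.935284 (the z-rotation phases have unit modulus)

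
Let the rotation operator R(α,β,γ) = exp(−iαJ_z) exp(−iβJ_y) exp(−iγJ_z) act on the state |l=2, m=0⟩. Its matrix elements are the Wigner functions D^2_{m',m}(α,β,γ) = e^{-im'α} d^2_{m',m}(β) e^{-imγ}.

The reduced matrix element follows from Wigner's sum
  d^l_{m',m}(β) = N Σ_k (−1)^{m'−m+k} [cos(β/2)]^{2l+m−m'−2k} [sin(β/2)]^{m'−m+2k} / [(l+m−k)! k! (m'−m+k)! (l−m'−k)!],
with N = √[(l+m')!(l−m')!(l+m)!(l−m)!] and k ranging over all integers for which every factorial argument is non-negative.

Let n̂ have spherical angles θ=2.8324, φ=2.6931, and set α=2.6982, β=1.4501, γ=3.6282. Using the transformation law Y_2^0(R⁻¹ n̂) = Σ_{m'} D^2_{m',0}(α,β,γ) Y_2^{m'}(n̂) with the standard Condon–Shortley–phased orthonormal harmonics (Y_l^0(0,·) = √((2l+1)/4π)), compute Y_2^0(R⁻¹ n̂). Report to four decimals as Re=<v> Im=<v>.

Re=-0.2822 Im=0.0000

Need the full column D^2_{m',0} for m'=−2..2 at α=2.6982, β=1.4501, γ=3.6282.
cos(β/2)=0.748466, sin(β/2)=0.663173
d^2_{-2,0}: single k=2 term ⇒ +0.603495;  D = +0.381353-0.467735i
d^2_{-1,0}: k∈[1..2] ⇒ +0.681113 -0.534722 = +0.146391;  D = -0.132235+0.062803i
d^2_{0,0}: k∈[0..2] ⇒ +0.313826 -0.985503 +0.193423 = -0.478254;  D = -0.478254+0.000000i
d^2_{1,0}: k∈[0..1] ⇒ -0.681113 +0.534722 = -0.146391;  D = +0.132235+0.062803i
d^2_{2,0}: single k=0 term ⇒ +0.603495;  D = +0.381353+0.467735i
Y_2^{m'}(θ=2.8324,φ=2.6931) and Σ D·Y over m':
  (+0.3814-0.4677i)·(+0.0223+0.0279i)  (-0.1322+0.0628i)·(+0.2018+0.0971i)  (-0.4783+0.0000i)·(+0.5432+0.0000i)  (+0.1322+0.0628i)·(-0.2018+0.0971i)  (+0.3814+0.4677i)·(+0.0223-0.0279i)
Y_2^0(R⁻¹ n̂) = -0.282171+0.000000i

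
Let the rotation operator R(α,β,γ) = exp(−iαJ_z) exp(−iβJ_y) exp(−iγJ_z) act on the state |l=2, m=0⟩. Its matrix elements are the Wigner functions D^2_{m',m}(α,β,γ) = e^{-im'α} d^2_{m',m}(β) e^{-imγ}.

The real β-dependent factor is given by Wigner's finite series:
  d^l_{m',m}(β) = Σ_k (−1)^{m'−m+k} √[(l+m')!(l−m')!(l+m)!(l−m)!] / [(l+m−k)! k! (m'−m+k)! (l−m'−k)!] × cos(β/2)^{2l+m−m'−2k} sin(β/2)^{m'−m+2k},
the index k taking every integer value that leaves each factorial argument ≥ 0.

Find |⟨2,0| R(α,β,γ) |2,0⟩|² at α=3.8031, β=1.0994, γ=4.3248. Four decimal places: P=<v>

D^2_{0,0}(3.8031,1.0994,4.3248) = e^{-i·0·3.8031}·d^2_{0,0}(1.0994)·e^{-i·0·4.3248}. Compute d first:
Half-angle: c=0.852681, s=0.522431. N=√(2·2·2·2)=4.000000
k: max(0,(0)−(0))=0 … min(2+(0),2−(0))=2
  k=0: (−1)^0·4.0000/(4)·0.8527^4·0.5224^0 = +0.528624
  k=1: (−1)^1·4.0000/(1)·0.8527^2·0.5224^2 = -0.793765
  k=2: (−1)^2·4.0000/(4)·0.8527^0·0.5224^4 = +0.074493
d^2_{0,0}(1.0994) = +0.528624 -0.793765 +0.074493 = -0.190648
|D^2_{0,0}|² = |d^2_{0,0}(β)|² = (-0.190648)² = 0.036347 (the z-rotation phases have unit modulus)

P=0.0363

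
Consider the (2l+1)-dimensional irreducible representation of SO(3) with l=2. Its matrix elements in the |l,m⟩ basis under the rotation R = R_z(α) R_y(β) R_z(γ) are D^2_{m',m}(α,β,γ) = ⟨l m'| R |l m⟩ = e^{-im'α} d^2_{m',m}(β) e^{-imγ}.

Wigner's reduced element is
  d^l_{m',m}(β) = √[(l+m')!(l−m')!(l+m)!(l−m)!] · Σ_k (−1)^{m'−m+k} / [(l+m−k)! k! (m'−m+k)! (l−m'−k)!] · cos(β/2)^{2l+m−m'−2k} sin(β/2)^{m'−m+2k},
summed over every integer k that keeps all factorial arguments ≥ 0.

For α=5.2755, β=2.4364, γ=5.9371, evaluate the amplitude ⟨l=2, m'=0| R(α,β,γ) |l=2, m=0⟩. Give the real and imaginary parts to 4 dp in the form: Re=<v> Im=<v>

Re=0.3698 Im=0.0000

Split into d^2_{0,0}(β=2.4364) × two z-phases.
With c≡cos(β/2)=0.345336 and s≡sin(β/2)=0.938479, N=[2·2·2·2]^{1/2}=4.000000
k∈{0,1,2} keeps every argument non-negative
  k=0: (−1)^0·4.0000/(4)·0.3453^4·0.9385^0 = +0.014222
  k=1: (−1)^1·4.0000/(1)·0.3453^2·0.9385^2 = -0.420138
  k=2: (−1)^2·4.0000/(4)·0.3453^0·0.9385^4 = +0.775709
d^2_{0,0}(2.4364) = +0.014222 -0.420138 +0.775709 = +0.369793
Attach z-rotation phases: D = e^{-i(0)(5.2755)}·(+0.369793)·e^{-i(0)(5.9371)} = +0.369793+0.000000i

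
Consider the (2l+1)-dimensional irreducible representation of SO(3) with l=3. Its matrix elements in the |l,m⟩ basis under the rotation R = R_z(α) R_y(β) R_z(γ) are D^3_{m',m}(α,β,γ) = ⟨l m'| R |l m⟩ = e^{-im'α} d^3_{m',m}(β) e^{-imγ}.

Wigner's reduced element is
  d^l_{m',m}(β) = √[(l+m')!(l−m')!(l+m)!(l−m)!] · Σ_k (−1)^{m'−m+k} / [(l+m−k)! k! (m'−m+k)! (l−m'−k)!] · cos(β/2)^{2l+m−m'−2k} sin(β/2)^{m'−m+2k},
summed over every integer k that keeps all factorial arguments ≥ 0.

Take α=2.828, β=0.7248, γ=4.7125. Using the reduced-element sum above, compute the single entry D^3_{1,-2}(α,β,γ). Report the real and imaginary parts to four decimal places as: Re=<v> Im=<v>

Split into d^3_{1,-2}(β=0.7248) × two z-phases.
With c≡cos(β/2)=0.935049 and s≡sin(β/2)=0.354519, N=[24·2·1·120]^{1/2}=75.894664
The bounds max(0,m−m')=0 and min(l+m,l−m')=1 give 2 terms
  k=0: (−1)^3·75.8947/(12)·0.9350^3·0.3545^3 = -0.230384
  k=1: (−1)^4·75.8947/(24)·0.9350^1·0.3545^5 = +0.016559
d^3_{1,-2}(0.7248) = -0.230384 +0.016559 = -0.213825
D = (-0.951231-0.308478i)·(-0.213825)·(-1.000000-0.000222i) = -0.203383-0.066006i

Re=-0.2034 Im=-0.0660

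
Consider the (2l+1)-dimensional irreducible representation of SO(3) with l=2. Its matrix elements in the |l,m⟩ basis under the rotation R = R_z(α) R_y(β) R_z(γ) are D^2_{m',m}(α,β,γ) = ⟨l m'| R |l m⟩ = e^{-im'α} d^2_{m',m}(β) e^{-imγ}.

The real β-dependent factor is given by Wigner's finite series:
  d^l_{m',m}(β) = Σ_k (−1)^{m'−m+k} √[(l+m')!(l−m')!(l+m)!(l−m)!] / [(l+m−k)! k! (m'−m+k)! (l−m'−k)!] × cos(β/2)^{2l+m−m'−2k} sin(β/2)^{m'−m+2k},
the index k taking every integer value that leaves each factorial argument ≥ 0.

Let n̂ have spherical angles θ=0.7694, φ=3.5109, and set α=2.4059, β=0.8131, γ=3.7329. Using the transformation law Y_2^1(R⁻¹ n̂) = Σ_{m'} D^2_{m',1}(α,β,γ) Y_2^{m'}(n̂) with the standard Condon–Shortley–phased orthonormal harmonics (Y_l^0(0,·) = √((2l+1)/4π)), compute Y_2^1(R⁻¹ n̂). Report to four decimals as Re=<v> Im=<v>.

Re=0.0510 Im=0.3826

Need the full column D^2_{m',1} for m'=−2..2 at α=2.4059, β=0.8131, γ=3.7329.
cos(β/2)=0.918491, sin(β/2)=0.395443
d^2_{-2,1}: single k=3 term ⇒ +0.113594;  D = +0.053650+0.100126i
d^2_{-1,1}: k∈[2..3] ⇒ +0.395766 -0.024453 = +0.371313;  D = +0.089631-0.360332i
d^2_{0,1}: k∈[1..2] ⇒ +0.750557 -0.139124 = +0.611433;  D = -0.507619+0.340841i
d^2_{1,1}: k∈[0..1] ⇒ +0.711703 -0.395766 = +0.315937;  D = +0.312650+0.045458i
d^2_{2,1}: single k=0 term ⇒ -0.612827;  D = +0.390427+0.472360i
Y_2^{m'}(θ=0.7694,φ=3.5109) and Σ D·Y over m':
  (+0.0537+0.1001i)·(+0.1382-0.1259i)  (+0.0896-0.3603i)·(-0.3600+0.1394i)  (-0.5076+0.3408i)·(+0.1728+0.0000i)  (+0.3126+0.0455i)·(+0.3600+0.1394i)  (+0.3904+0.4724i)·(+0.1382+0.1259i)
Y_2^1(R⁻¹ n̂) = +0.050981+0.382604i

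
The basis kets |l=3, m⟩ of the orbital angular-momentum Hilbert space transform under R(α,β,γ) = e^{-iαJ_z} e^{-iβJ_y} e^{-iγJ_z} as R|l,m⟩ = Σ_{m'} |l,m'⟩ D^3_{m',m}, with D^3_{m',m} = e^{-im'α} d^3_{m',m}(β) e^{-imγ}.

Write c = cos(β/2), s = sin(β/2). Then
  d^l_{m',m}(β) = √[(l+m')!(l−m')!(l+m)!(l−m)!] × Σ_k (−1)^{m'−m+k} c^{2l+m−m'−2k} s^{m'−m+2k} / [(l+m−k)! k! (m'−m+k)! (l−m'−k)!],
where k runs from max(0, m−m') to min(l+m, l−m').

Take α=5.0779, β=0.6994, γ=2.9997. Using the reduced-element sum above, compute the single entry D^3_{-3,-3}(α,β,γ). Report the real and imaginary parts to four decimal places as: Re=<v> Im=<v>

D^3_{-3,-3}(5.0779,0.6994,2.9997) = e^{-i·-3·5.0779}·d^3_{-3,-3}(0.6994)·e^{-i·-3·2.9997}. Compute d first:
With c≡cos(β/2)=0.939476 and s≡sin(β/2)=0.342616, N=[1·720·1·720]^{1/2}=720.000000
The bounds max(0,m−m')=0 and min(l+m,l−m')=0 give 1 term
  k=0: (−1)^0·720.0000/(720)·0.9395^6·0.3426^0 = +0.687564
d^3_{-3,-3}(0.6994) = +0.687564
Phases: e^{-i·(-3)·5.0779}=-0.889629+0.456683i, e^{-i·(-3)·2.9997}=-0.910759+0.412938i ⇒ D=+0.427428-0.538562i

Re=0.4274 Im=-0.5386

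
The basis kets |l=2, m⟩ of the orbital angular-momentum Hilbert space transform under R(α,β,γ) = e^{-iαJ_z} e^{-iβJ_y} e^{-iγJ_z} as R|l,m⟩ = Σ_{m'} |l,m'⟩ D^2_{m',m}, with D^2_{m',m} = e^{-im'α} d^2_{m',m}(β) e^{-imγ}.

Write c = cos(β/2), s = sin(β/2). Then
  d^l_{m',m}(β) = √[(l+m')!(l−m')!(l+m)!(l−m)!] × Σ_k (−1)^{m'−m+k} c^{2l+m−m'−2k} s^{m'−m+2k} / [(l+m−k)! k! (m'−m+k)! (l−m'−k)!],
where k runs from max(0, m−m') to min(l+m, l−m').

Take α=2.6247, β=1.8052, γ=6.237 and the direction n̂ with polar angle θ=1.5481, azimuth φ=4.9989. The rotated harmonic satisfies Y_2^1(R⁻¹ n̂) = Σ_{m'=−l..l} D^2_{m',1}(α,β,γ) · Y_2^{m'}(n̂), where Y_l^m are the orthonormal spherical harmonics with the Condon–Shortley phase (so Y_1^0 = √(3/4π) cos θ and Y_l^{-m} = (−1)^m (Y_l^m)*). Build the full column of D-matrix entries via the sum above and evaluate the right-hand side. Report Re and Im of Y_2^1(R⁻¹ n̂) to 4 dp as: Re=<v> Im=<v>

Re=0.0615 Im=0.3813

Need the full column D^2_{m',1} for m'=−2..2 at α=2.6247, β=1.8052, γ=6.237.
cos(β/2)=0.619571, sin(β/2)=0.784940
d^2_{-2,1}: single k=3 term ⇒ +0.599282;  D = +0.330022-0.500225i
d^2_{-1,1}: k∈[2..3] ⇒ +0.709540 -0.379618 = +0.329922;  D = -0.294043+0.149625i
d^2_{0,1}: k∈[1..2] ⇒ +0.457284 -0.733968 = -0.276684;  D = -0.276389-0.012774i
d^2_{1,1}: k∈[0..1] ⇒ +0.147355 -0.709540 = -0.562185;  D = +0.475393+0.300090i
d^2_{2,1}: single k=0 term ⇒ -0.373371;  D = -0.175990-0.329292i
Y_2^{m'}(θ=1.5481,φ=4.9989) and Σ D·Y over m':
  (+0.3300-0.5002i)·(-0.3244+0.2093i)  (-0.2940+0.1496i)·(+0.0050+0.0168i)  (-0.2764-0.0128i)·(-0.3149+0.0000i)  (+0.4754+0.3001i)·(-0.0050+0.0168i)  (-0.1760-0.3293i)·(-0.3244-0.2093i)
Y_2^1(R⁻¹ n̂) = +0.061474+0.381345i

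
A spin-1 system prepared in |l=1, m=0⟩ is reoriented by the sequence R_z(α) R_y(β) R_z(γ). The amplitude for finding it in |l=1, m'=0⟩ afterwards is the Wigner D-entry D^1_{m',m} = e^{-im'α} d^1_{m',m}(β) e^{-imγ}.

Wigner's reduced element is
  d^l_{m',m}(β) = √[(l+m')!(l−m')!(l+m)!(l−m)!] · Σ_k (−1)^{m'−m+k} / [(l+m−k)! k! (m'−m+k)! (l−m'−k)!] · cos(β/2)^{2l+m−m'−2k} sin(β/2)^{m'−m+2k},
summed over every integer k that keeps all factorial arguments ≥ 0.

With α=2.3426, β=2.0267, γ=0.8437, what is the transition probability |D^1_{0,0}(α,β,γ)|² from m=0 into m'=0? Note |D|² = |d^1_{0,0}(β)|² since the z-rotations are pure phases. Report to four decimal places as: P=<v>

Split into d^1_{0,0}(β=2.0267) × two z-phases.
With c≡cos(β/2)=0.529021 and s≡sin(β/2)=0.848609, N=[1·1·1·1]^{1/2}=1.000000
k∈{0,1} keeps every argument non-negative
  k=0: (−1)^0·1.0000/(1)·0.5290^2·0.8486^0 = +0.279863
  k=1: (−1)^1·1.0000/(1)·0.5290^0·0.8486^2 = -0.720137
d^1_{0,0}(2.0267) = +0.279863 -0.720137 = -0.440274
|D^1_{0,0}|² = |d^1_{0,0}(β)|² = (-0.440274)² = 0.193841 (the z-rotation phases have unit modulus)

P=0.1938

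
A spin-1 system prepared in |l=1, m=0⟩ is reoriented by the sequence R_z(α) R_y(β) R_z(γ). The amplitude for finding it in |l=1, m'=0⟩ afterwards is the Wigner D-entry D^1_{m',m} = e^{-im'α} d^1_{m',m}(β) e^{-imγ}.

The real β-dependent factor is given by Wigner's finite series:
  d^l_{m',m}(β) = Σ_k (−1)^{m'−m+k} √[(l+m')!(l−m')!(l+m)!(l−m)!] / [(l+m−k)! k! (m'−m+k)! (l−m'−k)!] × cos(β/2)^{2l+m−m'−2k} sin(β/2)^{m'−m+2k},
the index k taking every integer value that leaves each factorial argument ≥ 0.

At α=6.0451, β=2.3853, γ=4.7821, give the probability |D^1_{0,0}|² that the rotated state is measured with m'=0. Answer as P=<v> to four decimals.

P=0.5291

D^1_{0,0}(6.0451,2.3853,4.7821) = e^{-i·0·6.0451}·d^1_{0,0}(2.3853)·e^{-i·0·4.7821}. Compute d first:
c=cos(2.3853/2)=0.369198, s=sin(2.3853/2)=0.929351; N=√[1·1·1·1]=1.000000
k: max(0,(0)−(0))=0 … min(1+(0),1−(0))=1
  k=0: (−1)^0·1.0000/(1)·0.3692^2·0.9294^0 = +0.136307
  k=1: (−1)^1·1.0000/(1)·0.3692^0·0.9294^2 = -0.863693
d^1_{0,0}(2.3853) = +0.136307 -0.863693 = -0.727385
|D^1_{0,0}|² = |d^1_{0,0}(β)|² = (-0.727385)² = 0.529089 (the z-rotation phases have unit modulus)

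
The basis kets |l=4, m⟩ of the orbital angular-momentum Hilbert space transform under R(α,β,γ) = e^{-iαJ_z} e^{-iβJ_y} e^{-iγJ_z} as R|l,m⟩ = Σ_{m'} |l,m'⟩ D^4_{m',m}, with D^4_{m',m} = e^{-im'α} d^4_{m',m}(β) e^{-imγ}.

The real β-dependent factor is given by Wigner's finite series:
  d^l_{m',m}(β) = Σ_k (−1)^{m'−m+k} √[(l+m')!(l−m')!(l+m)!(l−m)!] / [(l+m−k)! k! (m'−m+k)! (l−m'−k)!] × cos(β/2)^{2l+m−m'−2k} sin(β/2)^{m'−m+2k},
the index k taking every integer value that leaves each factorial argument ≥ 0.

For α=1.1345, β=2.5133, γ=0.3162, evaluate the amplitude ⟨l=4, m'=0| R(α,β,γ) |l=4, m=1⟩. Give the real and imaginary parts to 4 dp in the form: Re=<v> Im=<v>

D^4_{0,1}(1.1345,2.5133,0.3162) = e^{-i·0·1.1345}·d^4_{0,1}(2.5133)·e^{-i·1·0.3162}. Compute d first:
With c≡cos(β/2)=0.309005 and s≡sin(β/2)=0.951061, N=[24·24·120·6]^{1/2}=643.987578
Admissible k: 1..4 (factorial args all ≥0)
  k=1: (−1)^0·643.9876/(144)·0.3090^7·0.9511^1 = +0.001144
  k=2: (−1)^1·643.9876/(24)·0.3090^5·0.9511^3 = -0.065030
  k=3: (−1)^2·643.9876/(24)·0.3090^3·0.9511^5 = +0.616030
  k=4: (−1)^3·643.9876/(144)·0.3090^1·0.9511^7 = -0.972606
d^4_{0,1}(2.5133) = +0.001144 -0.065030 +0.616030 -0.972606 = -0.420462
Phases: e^{-i·(0)·1.1345}=+1.000000+0.000000i, e^{-i·(1)·0.3162}=+0.950424-0.310957i ⇒ D=-0.399617+0.130746i

Re=-0.3996 Im=0.1307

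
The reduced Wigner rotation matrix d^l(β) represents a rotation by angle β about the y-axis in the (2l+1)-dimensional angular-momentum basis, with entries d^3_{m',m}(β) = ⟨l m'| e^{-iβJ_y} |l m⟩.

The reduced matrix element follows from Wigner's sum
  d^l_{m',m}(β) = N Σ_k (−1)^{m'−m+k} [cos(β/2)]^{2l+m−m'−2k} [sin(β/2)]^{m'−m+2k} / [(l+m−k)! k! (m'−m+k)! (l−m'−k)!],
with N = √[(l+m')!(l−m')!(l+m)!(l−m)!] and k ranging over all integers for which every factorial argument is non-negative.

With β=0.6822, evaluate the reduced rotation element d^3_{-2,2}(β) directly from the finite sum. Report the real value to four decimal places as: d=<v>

d^3_{-2,2}(β=0.6822) via Wigner's sum:
With c≡cos(β/2)=0.942387 and s≡sin(β/2)=0.334524, N=[1·120·120·1]^{1/2}=120.000000
Admissible k: 4..5 (factorial args all ≥0)
  k=4: (−1)^0·120.0000/(24)·0.9424^2·0.3345^4 = +0.055608
  k=5: (−1)^1·120.0000/(120)·0.9424^0·0.3345^6 = -0.001401
d^3_{-2,2}(0.6822) = +0.055608 -0.001401 = +0.054207

d=0.0542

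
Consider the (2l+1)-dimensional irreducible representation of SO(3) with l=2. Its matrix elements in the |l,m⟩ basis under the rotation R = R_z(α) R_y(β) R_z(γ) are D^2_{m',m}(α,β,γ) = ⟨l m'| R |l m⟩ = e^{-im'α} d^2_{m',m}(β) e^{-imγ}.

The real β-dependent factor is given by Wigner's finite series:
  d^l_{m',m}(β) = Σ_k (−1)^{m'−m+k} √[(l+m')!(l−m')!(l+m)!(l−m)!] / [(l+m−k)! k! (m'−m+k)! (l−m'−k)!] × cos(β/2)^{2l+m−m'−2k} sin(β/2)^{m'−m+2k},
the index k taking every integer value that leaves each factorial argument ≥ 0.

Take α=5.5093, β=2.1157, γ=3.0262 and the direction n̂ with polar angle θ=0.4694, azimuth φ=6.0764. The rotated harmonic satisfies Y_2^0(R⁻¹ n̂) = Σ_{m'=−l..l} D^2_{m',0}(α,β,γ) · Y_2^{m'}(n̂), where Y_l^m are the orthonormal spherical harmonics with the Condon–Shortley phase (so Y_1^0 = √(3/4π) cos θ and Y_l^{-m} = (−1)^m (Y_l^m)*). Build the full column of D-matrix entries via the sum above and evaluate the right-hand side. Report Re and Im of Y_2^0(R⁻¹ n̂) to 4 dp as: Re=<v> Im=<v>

Need the full column D^2_{m',0} for m'=−2..2 at α=5.5093, β=2.1157, γ=3.0262.
cos(β/2)=0.490747, sin(β/2)=0.871302
d^2_{-2,0}: single k=2 term ⇒ +0.447845;  D = +0.010311-0.447726i
d^2_{-1,0}: k∈[1..2] ⇒ +0.252241 -0.795133 = -0.542891;  D = -0.388276+0.379437i
d^2_{0,0}: k∈[0..2] ⇒ +0.058000 -0.731328 +0.576336 = -0.096992;  D = -0.096992+0.000000i
d^2_{1,0}: k∈[0..1] ⇒ -0.252241 +0.795133 = +0.542891;  D = +0.388276+0.379437i
d^2_{2,0}: single k=0 term ⇒ +0.447845;  D = +0.010311+0.447726i
Y_2^{m'}(θ=0.4694,φ=6.0764) and Σ D·Y over m':
  (+0.0103-0.4477i)·(+0.0724+0.0318i)  (-0.3883+0.3794i)·(+0.3050+0.0640i)  (-0.0970+0.0000i)·(+0.4372+0.0000i)  (+0.3883+0.3794i)·(-0.3050+0.0640i)  (+0.0103+0.4477i)·(+0.0724-0.0318i)
Y_2^0(R⁻¹ n̂) = -0.297894+0.000000i

Re=-0.2979 Im=0.0000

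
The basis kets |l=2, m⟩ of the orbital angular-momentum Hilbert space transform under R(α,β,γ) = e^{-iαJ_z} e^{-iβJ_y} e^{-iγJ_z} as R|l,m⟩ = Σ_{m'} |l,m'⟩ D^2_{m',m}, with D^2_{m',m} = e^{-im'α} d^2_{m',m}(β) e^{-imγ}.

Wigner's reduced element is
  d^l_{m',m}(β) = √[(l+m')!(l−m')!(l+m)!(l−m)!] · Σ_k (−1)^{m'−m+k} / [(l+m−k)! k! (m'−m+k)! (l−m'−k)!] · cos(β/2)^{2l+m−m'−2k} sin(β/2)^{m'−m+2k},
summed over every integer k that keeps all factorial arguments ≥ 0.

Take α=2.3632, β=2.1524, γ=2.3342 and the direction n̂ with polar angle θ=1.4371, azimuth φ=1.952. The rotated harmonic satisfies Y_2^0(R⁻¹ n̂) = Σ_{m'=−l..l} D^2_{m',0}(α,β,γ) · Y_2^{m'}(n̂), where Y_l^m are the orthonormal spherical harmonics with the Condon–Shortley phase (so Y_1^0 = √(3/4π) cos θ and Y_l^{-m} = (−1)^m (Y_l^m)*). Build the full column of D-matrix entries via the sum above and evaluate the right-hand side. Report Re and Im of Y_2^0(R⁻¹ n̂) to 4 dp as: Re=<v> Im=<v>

Re=0.1297 Im=0.0000

Need the full column D^2_{m',0} for m'=−2..2 at α=2.3632, β=2.1524, γ=2.3342.
cos(β/2)=0.474676, sin(β/2)=0.880160
d^2_{-2,0}: single k=2 term ⇒ +0.427558;  D = +0.005990-0.427516i
d^2_{-1,0}: k∈[1..2] ⇒ +0.230585 -0.792791 = -0.562206;  D = +0.400315-0.394745i
d^2_{0,0}: k∈[0..2] ⇒ +0.050768 -0.698198 +0.600133 = -0.047298;  D = -0.047298+0.000000i
d^2_{1,0}: k∈[0..1] ⇒ -0.230585 +0.792791 = +0.562206;  D = -0.400315-0.394745i
d^2_{2,0}: single k=0 term ⇒ +0.427558;  D = +0.005990+0.427516i
Y_2^{m'}(θ=1.4371,φ=1.952) and Σ D·Y over m':
  (+0.0060-0.4275i)·(-0.2744+0.2620i)  (+0.4003-0.3947i)·(-0.0380-0.0947i)  (-0.0473+0.0000i)·(-0.2986+0.0000i)  (-0.4003-0.3947i)·(+0.0380-0.0947i)  (+0.0060+0.4275i)·(-0.2744-0.2620i)
Y_2^0(R⁻¹ n̂) = +0.129700+0.000000i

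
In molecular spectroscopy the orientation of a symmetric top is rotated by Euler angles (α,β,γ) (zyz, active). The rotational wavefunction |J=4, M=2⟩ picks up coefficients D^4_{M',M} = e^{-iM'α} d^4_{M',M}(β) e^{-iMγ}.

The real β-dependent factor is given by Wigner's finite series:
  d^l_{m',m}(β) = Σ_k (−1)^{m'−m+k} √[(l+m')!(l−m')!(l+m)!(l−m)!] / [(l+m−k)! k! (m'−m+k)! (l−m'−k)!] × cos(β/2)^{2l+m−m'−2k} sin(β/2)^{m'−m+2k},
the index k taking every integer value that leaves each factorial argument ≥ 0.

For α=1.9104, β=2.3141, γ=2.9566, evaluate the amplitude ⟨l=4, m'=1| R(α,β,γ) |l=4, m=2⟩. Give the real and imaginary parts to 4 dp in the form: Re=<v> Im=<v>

Split into d^4_{1,2}(β=2.3141) × two z-phases.
With c≡cos(β/2)=0.402042 and s≡sin(β/2)=0.915621, N=[120·6·720·2]^{1/2}=1018.233765
The bounds max(0,m−m')=1 and min(l+m,l−m')=3 give 3 terms
  k=1: (−1)^0·1018.2338/(240)·0.4020^7·0.9156^1 = +0.006596
  k=2: (−1)^1·1018.2338/(48)·0.4020^5·0.9156^3 = -0.171046
  k=3: (−1)^2·1018.2338/(72)·0.4020^3·0.9156^5 = +0.591438
d^4_{1,2}(2.3141) = +0.006596 -0.171046 +0.591438 = +0.426988
Phases: e^{-i·(1)·1.9104}=-0.333113-0.942887i, e^{-i·(2)·2.9566}=+0.932333+0.361602i ⇒ D=+0.012971-0.426791i

Re=0.0130 Im=-0.4268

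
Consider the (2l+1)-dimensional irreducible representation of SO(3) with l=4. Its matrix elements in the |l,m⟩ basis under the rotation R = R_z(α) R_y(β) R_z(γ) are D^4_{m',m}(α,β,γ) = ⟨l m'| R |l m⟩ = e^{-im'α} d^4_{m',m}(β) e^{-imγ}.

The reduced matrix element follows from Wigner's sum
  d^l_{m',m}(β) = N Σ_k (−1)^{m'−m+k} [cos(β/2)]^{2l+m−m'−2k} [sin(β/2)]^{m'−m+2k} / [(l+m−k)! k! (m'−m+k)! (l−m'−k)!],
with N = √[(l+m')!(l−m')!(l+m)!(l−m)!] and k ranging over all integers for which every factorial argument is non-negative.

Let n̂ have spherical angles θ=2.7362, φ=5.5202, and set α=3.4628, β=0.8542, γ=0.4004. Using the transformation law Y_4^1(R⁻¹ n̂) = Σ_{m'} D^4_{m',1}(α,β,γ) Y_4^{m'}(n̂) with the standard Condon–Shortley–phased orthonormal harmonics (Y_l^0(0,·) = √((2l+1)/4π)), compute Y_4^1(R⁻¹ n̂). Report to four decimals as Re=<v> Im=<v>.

Re=0.2003 Im=0.0297

Need the full column D^4_{m',1} for m'=−4..4 at α=3.4628, β=0.8542, γ=0.4004.
cos(β/2)=0.910171, sin(β/2)=0.414233
d^4_{-4,1}: single k=5 term ⇒ +0.068816;  D = +0.043611+0.053233i
d^4_{-3,1}: k∈[4..5] ⇒ +0.267294 -0.033219 = +0.234075;  D = -0.197920-0.124976i
d^4_{-2,1}: k∈[3..5] ⇒ +0.627862 -0.195074 +0.008081 = +0.440869;  D = +0.428021+0.105658i
d^4_{-1,1}: k∈[2..5] ⇒ +0.975499 -0.606167 +0.062778 -0.000867 = +0.431244;  D = -0.429892+0.034116i
d^4_{0,1}: k∈[1..4] ⇒ +0.958562 -1.191283 +0.246751 -0.008518 = +0.005511;  D = +0.005075-0.002148i
d^4_{1,1}: k∈[0..3] ⇒ +0.470959 -1.463249 +0.606167 -0.041852 = -0.427975;  D = +0.321300-0.282717i
d^4_{2,1}: k∈[0..2] ⇒ -0.909372 +0.941792 -0.130049 = -0.097629;  D = -0.049184+0.084334i
d^4_{3,1}: k∈[0..1] ⇒ +0.774279 -0.267294 = +0.506984;  D = -0.104086+0.496185i
d^4_{4,1}: single k=0 term ⇒ -0.332233;  D = +0.037936+0.330060i
Y_4^{m'}(θ=2.7362,φ=5.5202) and Σ D·Y over m':
  (+0.0436+0.0532i)·(-0.0107+0.0010i)  (-0.1979-0.1250i)·(+0.0464-0.0531i)  (+0.4280+0.1057i)·(+0.0115+0.2553i)  (-0.4299+0.0341i)·(-0.3608-0.3450i)  (+0.0051-0.0021i)·(+0.2777+0.0000i)  (+0.3213-0.2827i)·(+0.3608-0.3450i)  (-0.0492+0.0843i)·(+0.0115-0.2553i)  (-0.1041+0.4962i)·(-0.0464-0.0531i)  (+0.0379+0.3301i)·(-0.0107-0.0010i)
Y_4^1(R⁻¹ n̂) = +0.200318+0.029680i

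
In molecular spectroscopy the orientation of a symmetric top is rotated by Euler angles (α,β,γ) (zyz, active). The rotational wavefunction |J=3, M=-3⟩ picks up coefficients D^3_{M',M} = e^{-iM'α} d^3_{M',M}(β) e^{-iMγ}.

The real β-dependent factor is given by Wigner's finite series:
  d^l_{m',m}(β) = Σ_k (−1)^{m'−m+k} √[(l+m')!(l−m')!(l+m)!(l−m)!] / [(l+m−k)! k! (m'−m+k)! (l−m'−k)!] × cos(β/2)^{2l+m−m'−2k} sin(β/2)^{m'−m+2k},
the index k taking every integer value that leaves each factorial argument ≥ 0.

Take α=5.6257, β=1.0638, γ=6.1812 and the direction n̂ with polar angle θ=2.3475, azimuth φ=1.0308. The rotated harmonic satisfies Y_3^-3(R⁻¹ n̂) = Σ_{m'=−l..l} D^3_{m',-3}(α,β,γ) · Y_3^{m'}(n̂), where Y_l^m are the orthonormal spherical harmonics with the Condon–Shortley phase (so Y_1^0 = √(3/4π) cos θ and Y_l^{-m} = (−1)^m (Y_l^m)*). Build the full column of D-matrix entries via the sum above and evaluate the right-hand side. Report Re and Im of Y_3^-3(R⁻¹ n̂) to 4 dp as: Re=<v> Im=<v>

Re=-0.3109 Im=-0.0507

Need the full column D^3_{m',-3} for m'=−3..3 at α=5.6257, β=1.0638, γ=6.1812.
cos(β/2)=0.861845, sin(β/2)=0.507172
d^3_{-3,-3}: single k=0 term ⇒ +0.409803;  D = -0.266382-0.311415i
d^3_{-2,-3}: single k=0 term ⇒ -0.590713;  D = +0.029600+0.589971i
d^3_{-1,-3}: single k=0 term ⇒ +0.549633;  D = +0.313674-0.451336i
d^3_{0,-3}: single k=0 term ⇒ -0.373480;  D = -0.356136+0.112494i
d^3_{1,-3}: single k=0 term ⇒ +0.190337;  D = +0.178698+0.065540i
d^3_{2,-3}: single k=0 term ⇒ -0.070840;  D = -0.037736-0.059953i
d^3_{3,-3}: single k=0 term ⇒ +0.017019;  D = -0.001626+0.016941i
Y_3^{m'}(θ=2.3475,φ=1.0308) and Σ D·Y over m':
  (-0.2664-0.3114i)·(-0.1512-0.0074i)  (+0.0296+0.5900i)·(+0.1718+0.3214i)  (+0.3137-0.4513i)·(+0.1726-0.2880i)  (-0.3561+0.1125i)·(+0.1422+0.0000i)  (+0.1787+0.0655i)·(-0.1726-0.2880i)  (-0.0377-0.0600i)·(+0.1718-0.3214i)  (-0.0016+0.0169i)·(+0.1512-0.0074i)
Y_3^-3(R⁻¹ n̂) = -0.310858-0.050697i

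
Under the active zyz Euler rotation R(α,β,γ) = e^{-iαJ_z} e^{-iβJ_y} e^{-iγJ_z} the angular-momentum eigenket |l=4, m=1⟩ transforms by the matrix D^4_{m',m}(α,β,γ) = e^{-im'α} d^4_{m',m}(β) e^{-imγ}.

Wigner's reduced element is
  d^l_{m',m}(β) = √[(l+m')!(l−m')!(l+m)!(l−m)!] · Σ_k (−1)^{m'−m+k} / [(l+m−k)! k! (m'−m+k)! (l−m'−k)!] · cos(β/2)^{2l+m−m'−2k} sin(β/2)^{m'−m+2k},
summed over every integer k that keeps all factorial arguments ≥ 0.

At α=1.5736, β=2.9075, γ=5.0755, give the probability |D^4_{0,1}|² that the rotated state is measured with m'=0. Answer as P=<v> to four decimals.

First d^4_{0,1}(β=2.9075), then the phase factors e^{-i(0)α} and e^{-i(1)γ}:
With c≡cos(β/2)=0.116779 and s≡sin(β/2)=0.993158, N=[24·24·120·6]^{1/2}=643.987578
k: max(0,(1)−(0))=1 … min(4+(1),4−(0))=4
  k=1: (−1)^0·643.9876/(144)·0.1168^7·0.9932^1 = +0.000001
  k=2: (−1)^1·643.9876/(24)·0.1168^5·0.9932^3 = -0.000571
  k=3: (−1)^2·643.9876/(24)·0.1168^3·0.9932^5 = +0.041291
  k=4: (−1)^3·643.9876/(144)·0.1168^1·0.9932^7 = -0.497747
d^4_{0,1}(2.9075) = +0.000001 -0.000571 +0.041291 -0.497747 = -0.457026
|D^4_{0,1}|² = |d^4_{0,1}(β)|² = (-0.457026)² = 0.208873 (the z-rotation phases have unit modulus)

P=0.2089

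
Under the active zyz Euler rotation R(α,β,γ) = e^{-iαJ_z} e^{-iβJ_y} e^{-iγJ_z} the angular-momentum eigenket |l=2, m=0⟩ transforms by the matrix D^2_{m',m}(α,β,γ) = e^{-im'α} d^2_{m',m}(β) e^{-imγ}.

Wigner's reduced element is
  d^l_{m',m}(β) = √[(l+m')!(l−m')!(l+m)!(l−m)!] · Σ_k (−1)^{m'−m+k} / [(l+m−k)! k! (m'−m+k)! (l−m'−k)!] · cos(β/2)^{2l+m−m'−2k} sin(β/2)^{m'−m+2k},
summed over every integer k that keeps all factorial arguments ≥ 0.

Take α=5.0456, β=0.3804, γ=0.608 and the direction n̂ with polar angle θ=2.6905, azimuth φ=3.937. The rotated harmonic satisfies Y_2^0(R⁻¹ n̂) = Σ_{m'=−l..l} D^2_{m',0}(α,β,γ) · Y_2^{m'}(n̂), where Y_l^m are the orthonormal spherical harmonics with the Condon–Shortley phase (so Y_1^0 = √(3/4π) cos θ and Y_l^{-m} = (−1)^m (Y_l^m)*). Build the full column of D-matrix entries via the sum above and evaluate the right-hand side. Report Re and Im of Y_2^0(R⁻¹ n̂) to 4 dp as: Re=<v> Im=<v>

Need the full column D^2_{m',0} for m'=−2..2 at α=5.0456, β=0.3804, γ=0.608.
cos(β/2)=0.981966, sin(β/2)=0.189055
d^2_{-2,0}: single k=2 term ⇒ +0.084420;  D = -0.066358-0.052187i
d^2_{-1,0}: k∈[1..2] ⇒ +0.438485 -0.016253 = +0.422231;  D = +0.138103-0.399007i
d^2_{0,0}: k∈[0..2] ⇒ +0.929794 -0.137858 +0.001277 = +0.793213;  D = +0.793213+0.000000i
d^2_{1,0}: k∈[0..1] ⇒ -0.438485 +0.016253 = -0.422231;  D = -0.138103-0.399007i
d^2_{2,0}: single k=0 term ⇒ +0.084420;  D = -0.066358+0.052187i
Y_2^{m'}(θ=2.6905,φ=3.937) and Σ D·Y over m':
  (-0.0664-0.0522i)·(-0.0015-0.0734i)  (+0.1381-0.3990i)·(+0.2122-0.2165i)  (+0.7932+0.0000i)·(+0.4510+0.0000i)  (-0.1381-0.3990i)·(-0.2122-0.2165i)  (-0.0664+0.0522i)·(-0.0015+0.0734i)
Y_2^0(R⁻¹ n̂) = +0.236107-0.000000i

Re=0.2361 Im=0.0000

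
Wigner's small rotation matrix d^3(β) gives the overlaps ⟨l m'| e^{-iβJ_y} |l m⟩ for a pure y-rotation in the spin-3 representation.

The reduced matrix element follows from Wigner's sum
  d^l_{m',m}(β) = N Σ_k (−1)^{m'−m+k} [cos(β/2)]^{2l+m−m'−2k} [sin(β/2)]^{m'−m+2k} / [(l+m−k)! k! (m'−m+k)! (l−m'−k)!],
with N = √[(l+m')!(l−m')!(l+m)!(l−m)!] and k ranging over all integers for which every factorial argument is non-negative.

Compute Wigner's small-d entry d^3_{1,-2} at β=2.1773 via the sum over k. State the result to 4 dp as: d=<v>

d=0.3620

d^3_{1,-2}(β=2.1773) via Wigner's sum:
c=cos(2.1773/2)=0.463682, s=sin(2.1773/2)=0.886002; N=√[24·2·1·120]=75.894664
The bounds max(0,m−m')=0 and min(l+m,l−m')=1 give 2 terms
  k=0: (−1)^3·75.8947/(12)·0.4637^3·0.8860^3 = -0.438525
  k=1: (−1)^4·75.8947/(24)·0.4637^1·0.8860^5 = +0.800558
d^3_{1,-2}(2.1773) = -0.438525 +0.800558 = +0.362034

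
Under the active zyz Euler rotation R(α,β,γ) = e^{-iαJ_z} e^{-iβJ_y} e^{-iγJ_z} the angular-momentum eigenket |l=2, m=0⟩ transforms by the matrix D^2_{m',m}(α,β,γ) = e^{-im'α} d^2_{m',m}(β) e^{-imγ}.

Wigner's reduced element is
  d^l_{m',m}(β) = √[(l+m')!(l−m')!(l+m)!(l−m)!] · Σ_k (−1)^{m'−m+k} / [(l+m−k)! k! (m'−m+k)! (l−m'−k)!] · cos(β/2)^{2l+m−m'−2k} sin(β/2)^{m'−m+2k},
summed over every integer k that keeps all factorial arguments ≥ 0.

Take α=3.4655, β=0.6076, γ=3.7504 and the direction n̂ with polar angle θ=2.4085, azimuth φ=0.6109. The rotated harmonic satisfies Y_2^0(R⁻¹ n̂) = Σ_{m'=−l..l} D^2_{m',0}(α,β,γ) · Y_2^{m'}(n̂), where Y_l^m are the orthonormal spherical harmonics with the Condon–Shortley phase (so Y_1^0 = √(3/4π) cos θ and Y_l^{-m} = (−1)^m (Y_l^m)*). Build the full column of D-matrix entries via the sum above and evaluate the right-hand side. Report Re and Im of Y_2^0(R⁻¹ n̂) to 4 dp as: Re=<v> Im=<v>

Re=0.5869 Im=0.0000

Need the full column D^2_{m',0} for m'=−2..2 at α=3.4655, β=0.6076, γ=3.7504.
cos(β/2)=0.954207, sin(β/2)=0.299148
d^2_{-2,0}: single k=2 term ⇒ +0.199588;  D = +0.159152+0.120440i
d^2_{-1,0}: k∈[1..2] ⇒ +0.636634 -0.062572 = +0.574062;  D = -0.544210-0.182708i
d^2_{0,0}: k∈[0..2] ⇒ +0.829029 -0.325925 +0.008008 = +0.511112;  D = +0.511112+0.000000i
d^2_{1,0}: k∈[0..1] ⇒ -0.636634 +0.062572 = -0.574062;  D = +0.544210-0.182708i
d^2_{2,0}: single k=0 term ⇒ +0.199588;  D = +0.159152-0.120440i
Y_2^{m'}(θ=2.4085,φ=0.6109) and Σ D·Y over m':
  (+0.1592+0.1204i)·(+0.0591-0.1625i)  (-0.5442-0.1827i)·(-0.3147+0.2204i)  (+0.5111+0.0000i)·(+0.2071+0.0000i)  (+0.5442-0.1827i)·(+0.3147+0.2204i)  (+0.1592-0.1204i)·(+0.0591+0.1625i)
Y_2^0(R⁻¹ n̂) = +0.586856+0.000000i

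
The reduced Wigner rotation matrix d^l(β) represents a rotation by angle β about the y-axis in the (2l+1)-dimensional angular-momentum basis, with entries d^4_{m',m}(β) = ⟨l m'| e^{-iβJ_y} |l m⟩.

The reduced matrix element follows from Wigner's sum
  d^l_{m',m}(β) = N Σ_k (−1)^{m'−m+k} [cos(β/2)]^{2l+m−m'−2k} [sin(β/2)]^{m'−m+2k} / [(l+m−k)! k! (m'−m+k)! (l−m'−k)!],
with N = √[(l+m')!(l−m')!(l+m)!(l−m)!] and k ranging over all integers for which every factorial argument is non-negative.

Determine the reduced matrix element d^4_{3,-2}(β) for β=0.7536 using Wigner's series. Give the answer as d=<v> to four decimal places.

d^4_{3,-2}(β=0.7536) via Wigner's sum:
Half-angle: c=0.929847, s=0.367947. N=√(5040·1·2·720)=2693.993318
The bounds max(0,m−m')=0 and min(l+m,l−m')=1 give 2 terms
  k=0: (−1)^5·2693.9933/(240)·0.9298^3·0.3679^5 = -0.060862
  k=1: (−1)^6·2693.9933/(720)·0.9298^1·0.3679^7 = +0.003177
d^4_{3,-2}(0.7536) = -0.060862 +0.003177 = -0.057685

d=-0.0577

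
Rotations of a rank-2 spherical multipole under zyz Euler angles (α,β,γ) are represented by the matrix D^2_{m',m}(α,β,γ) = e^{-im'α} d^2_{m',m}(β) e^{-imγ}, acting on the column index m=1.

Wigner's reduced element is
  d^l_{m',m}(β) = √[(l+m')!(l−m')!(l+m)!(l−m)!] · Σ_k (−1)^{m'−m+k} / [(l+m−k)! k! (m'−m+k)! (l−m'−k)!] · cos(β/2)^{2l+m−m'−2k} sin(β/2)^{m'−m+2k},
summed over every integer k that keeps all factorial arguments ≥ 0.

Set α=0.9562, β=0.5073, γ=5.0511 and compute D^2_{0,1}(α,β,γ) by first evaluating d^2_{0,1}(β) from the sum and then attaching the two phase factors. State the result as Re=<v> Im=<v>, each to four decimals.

Re=0.1728 Im=0.4905

First d^2_{0,1}(β=0.5073), then the phase factors e^{-i(0)α} and e^{-i(1)γ}:
Half-angle: c=0.968003, s=0.250939. N=√(2·2·6·1)=4.898979
k: max(0,(1)−(0))=1 … min(2+(1),2−(0))=2
  k=1: (−1)^0·4.8990/(2)·0.9680^3·0.2509^1 = +0.557537
  k=2: (−1)^1·4.8990/(2)·0.9680^1·0.2509^3 = -0.037468
d^2_{0,1}(0.5073) = +0.557537 -0.037468 = +0.520069
Attach z-rotation phases: D = e^{-i(0)(0.9562)}·(+0.520069)·e^{-i(1)(5.0511)} = +0.172804+0.490521i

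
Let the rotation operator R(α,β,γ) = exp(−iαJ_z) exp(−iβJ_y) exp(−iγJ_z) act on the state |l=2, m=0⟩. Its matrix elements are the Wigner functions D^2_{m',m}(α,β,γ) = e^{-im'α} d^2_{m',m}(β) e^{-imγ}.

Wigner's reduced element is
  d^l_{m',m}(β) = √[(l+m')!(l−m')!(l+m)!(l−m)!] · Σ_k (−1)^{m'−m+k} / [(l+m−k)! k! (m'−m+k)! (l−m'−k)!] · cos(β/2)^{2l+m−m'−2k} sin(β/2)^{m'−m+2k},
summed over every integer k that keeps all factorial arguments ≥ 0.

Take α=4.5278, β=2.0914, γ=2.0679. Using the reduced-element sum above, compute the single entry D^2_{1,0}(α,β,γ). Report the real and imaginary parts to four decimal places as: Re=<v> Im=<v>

Split into d^2_{1,0}(β=2.0914) × two z-phases.
c=cos(2.0914/2)=0.501296, s=sin(2.0914/2)=0.865276; N=√[6·1·2·2]=4.898979
Admissible k: 0..1 (factorial args all ≥0)
  k=0: (−1)^1·4.8990/(2)·0.5013^3·0.8653^1 = -0.267002
  k=1: (−1)^2·4.8990/(2)·0.5013^1·0.8653^3 = +0.795488
d^2_{1,0}(2.0914) = -0.267002 +0.795488 = +0.528486
Attach z-rotation phases: D = e^{-i(1)(4.5278)}·(+0.528486)·e^{-i(0)(2.0679)} = -0.097000+0.519508i

Re=-0.0970 Im=0.5195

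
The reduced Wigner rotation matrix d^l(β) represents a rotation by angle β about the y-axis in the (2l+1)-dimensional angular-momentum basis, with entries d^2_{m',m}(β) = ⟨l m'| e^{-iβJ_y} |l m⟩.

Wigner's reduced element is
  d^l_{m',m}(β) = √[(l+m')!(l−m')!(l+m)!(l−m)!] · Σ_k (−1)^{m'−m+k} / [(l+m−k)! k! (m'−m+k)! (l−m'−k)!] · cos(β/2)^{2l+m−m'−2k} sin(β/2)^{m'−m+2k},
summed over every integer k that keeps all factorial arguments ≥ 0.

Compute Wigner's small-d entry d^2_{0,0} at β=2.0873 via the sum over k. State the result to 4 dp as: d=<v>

d^2_{0,0}(β=2.0873) via Wigner's sum:
With c≡cos(β/2)=0.503069 and s≡sin(β/2)=0.864246, N=[2·2·2·2]^{1/2}=4.000000
k∈{0,1,2} keeps every argument non-negative
  k=0: (−1)^0·4.0000/(4)·0.5031^4·0.8642^0 = +0.064049
  k=1: (−1)^1·4.0000/(1)·0.5031^2·0.8642^2 = -0.756119
  k=2: (−1)^2·4.0000/(4)·0.5031^0·0.8642^4 = +0.557892
d^2_{0,0}(2.0873) = +0.064049 -0.756119 +0.557892 = -0.134179

d=-0.1342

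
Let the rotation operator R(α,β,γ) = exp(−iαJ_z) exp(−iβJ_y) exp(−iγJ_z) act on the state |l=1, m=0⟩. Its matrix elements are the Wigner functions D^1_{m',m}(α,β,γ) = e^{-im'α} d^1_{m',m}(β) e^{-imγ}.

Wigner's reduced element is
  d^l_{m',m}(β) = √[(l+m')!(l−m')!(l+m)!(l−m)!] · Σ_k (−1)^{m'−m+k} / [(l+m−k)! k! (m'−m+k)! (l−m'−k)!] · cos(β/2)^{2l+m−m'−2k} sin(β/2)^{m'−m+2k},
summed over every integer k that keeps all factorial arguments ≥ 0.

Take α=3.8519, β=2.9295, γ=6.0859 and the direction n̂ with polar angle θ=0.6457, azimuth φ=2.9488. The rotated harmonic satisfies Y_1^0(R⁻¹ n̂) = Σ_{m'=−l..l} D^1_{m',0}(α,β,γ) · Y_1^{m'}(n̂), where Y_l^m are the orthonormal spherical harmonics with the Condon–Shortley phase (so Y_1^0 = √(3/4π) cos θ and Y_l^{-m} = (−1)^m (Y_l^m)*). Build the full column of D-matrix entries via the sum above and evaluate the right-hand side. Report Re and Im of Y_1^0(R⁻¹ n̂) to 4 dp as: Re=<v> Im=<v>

Need the full column D^1_{m',0} for m'=−1..1 at α=3.8519, β=2.9295, γ=6.0859.
cos(β/2)=0.105848, sin(β/2)=0.994382
d^1_{-1,0}: single k=1 term ⇒ +0.148850;  D = -0.112853-0.097060i
d^1_{0,0}: k∈[0..1] ⇒ +0.011204 -0.988796 = -0.977593;  D = -0.977593+0.000000i
d^1_{1,0}: single k=0 term ⇒ -0.148850;  D = +0.112853-0.097060i
Y_1^{m'}(θ=0.6457,φ=2.9488) and Σ D·Y over m':
  (-0.1129-0.0971i)·(-0.2041-0.0398i)  (-0.9776+0.0000i)·(+0.3902+0.0000i)  (+0.1129-0.0971i)·(+0.2041-0.0398i)
Y_1^0(R⁻¹ n̂) = -0.343169+0.000000i

Re=-0.3432 Im=0.0000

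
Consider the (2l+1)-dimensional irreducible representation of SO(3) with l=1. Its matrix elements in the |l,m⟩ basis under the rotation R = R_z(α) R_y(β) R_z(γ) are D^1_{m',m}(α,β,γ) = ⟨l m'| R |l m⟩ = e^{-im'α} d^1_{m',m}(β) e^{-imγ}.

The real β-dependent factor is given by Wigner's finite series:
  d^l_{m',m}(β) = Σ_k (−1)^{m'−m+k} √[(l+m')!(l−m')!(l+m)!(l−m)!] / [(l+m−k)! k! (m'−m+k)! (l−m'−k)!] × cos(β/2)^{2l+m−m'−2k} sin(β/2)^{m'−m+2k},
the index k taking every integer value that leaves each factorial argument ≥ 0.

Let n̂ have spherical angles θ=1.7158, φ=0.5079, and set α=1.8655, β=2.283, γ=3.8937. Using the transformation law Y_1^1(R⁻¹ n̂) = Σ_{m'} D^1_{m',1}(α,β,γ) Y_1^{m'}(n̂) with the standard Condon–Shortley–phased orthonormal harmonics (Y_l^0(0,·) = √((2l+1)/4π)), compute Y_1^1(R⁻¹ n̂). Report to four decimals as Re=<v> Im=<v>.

Re=-0.2352 Im=-0.2375

Need the full column D^1_{m',1} for m'=−1..1 at α=1.8655, β=2.283, γ=3.8937.
cos(β/2)=0.416231, sin(β/2)=0.909259
d^1_{-1,1}: single k=2 term ⇒ +0.826752;  D = -0.365110-0.741763i
d^1_{0,1}: single k=1 term ⇒ +0.535226;  D = -0.390849+0.365655i
d^1_{1,1}: single k=0 term ⇒ +0.173248;  D = +0.150004+0.086682i
Y_1^{m'}(θ=1.7158,φ=0.5079) and Σ D·Y over m':
  (-0.3651-0.7418i)·(+0.2987-0.1663i)  (-0.3908+0.3657i)·(-0.0706+0.0000i)  (+0.1500+0.0867i)·(-0.2987-0.1663i)
Y_1^1(R⁻¹ n̂) = -0.235195-0.237519i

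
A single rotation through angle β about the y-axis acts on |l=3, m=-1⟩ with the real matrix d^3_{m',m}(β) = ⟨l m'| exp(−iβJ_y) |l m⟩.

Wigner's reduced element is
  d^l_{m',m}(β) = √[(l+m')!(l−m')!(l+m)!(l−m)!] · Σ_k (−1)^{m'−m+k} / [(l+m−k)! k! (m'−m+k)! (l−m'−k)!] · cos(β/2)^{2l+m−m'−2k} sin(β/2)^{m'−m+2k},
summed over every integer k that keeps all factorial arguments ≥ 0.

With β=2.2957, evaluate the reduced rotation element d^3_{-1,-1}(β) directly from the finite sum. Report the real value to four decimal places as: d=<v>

d=0.5149

d^3_{-1,-1}(β=2.2957) via Wigner's sum:
With c≡cos(β/2)=0.410449 and s≡sin(β/2)=0.911884, N=[2·24·2·24]^{1/2}=48.000000
k: max(0,(-1)−(-1))=0 … min(3+(-1),3−(-1))=2
  k=0: (−1)^0·48.0000/(48)·0.4104^6·0.9119^0 = +0.004781
  k=1: (−1)^1·48.0000/(6)·0.4104^4·0.9119^2 = -0.188801
  k=2: (−1)^2·48.0000/(8)·0.4104^2·0.9119^4 = +0.698919
d^3_{-1,-1}(2.2957) = +0.004781 -0.188801 +0.698919 = +0.514899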